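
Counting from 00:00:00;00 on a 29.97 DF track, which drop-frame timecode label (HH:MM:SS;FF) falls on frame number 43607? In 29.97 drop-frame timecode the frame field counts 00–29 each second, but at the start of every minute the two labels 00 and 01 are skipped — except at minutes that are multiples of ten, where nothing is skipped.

Each 10-minute DF block holds 10 × 60 × 30 − 9 × 2 = 17982 frames. 43607 ÷ 17982 → 2 full blocks, remainder 7643.
Within the partial block the first minute is 1800 frames and each further minute 1798, so 4 further minute boundaries passed. Total skipped labels = 18 × 2 + 2 × 4 = 44.
Non-drop label index = 43607 + 44 = 43651; at 30 labels/s that is 00:24:15:01, i.e. DF 00:24:15;01.

00:24:15;01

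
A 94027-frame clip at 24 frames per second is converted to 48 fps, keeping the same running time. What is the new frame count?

Target frames = source frames × (target rate / source rate) = 94027 × (48)/(24) = 94027 × 2 = 188054.

188054 frames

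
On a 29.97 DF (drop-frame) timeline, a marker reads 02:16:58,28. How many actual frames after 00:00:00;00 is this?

246322

Complete 10-minute blocks: 13, each 17982 frames → 233766.
Remaining 6 whole minutes in the current block: 1800 + 5 × 1798 = 10790 frames.
Within the current minute: 58 × 30 + 28 − 2 = 1766 (labels ;00/;01 skipped at this minute). Total = 233766 + 10790 + 1766 = 246322.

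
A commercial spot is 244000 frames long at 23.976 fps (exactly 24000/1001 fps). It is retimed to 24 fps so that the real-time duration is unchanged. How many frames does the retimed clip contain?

Target frames = source frames × (target rate / source rate) = 244000 × (24)/(24000/1001) = 244000 × 1001/1000 = 244244.

244244 frames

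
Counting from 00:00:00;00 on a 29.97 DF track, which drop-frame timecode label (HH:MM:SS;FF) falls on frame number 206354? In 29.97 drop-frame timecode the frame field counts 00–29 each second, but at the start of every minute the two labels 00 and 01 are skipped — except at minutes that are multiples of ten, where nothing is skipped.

Each 10-minute DF block holds 10 × 60 × 30 − 9 × 2 = 17982 frames. 206354 ÷ 17982 → 11 full blocks, remainder 8552.
Within the partial block the first minute is 1800 frames and each further minute 1798, so 4 further minute boundaries passed. Total skipped labels = 18 × 11 + 2 × 4 = 206.
Non-drop label index = 206354 + 206 = 206560; at 30 labels/s that is 01:54:45:10, i.e. DF 01:54:45;10.

01:54:45;10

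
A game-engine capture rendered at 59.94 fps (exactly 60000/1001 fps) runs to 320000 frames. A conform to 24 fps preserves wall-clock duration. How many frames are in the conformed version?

128128 frames

Target frames = source frames × (target rate / source rate) = 320000 × (24)/(60000/1001) = 320000 × 1001/2500 = 128128.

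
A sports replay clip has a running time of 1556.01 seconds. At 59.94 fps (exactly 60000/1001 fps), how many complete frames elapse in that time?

93267 frames

Frames = 1556.01 × 60000/1001 = 93360600/1001 ≈ 93267.3327.
Complete frames: 93267.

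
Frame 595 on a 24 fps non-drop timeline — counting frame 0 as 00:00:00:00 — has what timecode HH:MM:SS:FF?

595 ÷ 24 = 24 full seconds, remainder 19 frames.
24 s = 0 h 0 min 24 s.
Timecode: 00:00:24:19.

00:00:24:19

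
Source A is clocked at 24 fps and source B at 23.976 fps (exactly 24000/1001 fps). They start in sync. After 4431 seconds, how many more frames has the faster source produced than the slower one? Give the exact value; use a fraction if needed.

15192/143 frames

A emits 24 × 4431 = 106344 frames; B emits 24000/1001 × 4431 = 15192000/143.
Difference = 15192/143 frames (≈ 106.2378); B is behind A.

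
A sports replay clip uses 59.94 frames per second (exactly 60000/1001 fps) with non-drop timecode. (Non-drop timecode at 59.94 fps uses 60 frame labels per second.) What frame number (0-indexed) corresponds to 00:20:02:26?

Total seconds to the label: (0 × 3600 + 20 × 60 + 2) = 1202.
Frame index = 1202 × 60 + 26 = 72146.

frame 72146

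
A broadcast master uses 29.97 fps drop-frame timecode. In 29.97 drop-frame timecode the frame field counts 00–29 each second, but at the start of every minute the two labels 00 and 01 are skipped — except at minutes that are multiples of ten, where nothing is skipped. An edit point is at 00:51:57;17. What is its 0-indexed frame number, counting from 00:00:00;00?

93435

Complete 10-minute blocks: 5, each 17982 frames → 89910.
Remaining 1 whole minute in the current block: 1800 + 0 × 1798 = 1800 frames.
Within the current minute: 57 × 30 + 17 − 2 = 1725 (labels ;00/;01 skipped at this minute). Total = 89910 + 1800 + 1725 = 93435.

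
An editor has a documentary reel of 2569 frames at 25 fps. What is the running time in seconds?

102.76 seconds

Running time = 2569 / (25) = 102.76 s.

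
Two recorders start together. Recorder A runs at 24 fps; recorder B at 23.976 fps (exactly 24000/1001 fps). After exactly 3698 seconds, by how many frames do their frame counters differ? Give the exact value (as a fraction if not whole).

88752/1001 frames

A emits 24 × 3698 = 88752 frames; B emits 24000/1001 × 3698 = 88752000/1001.
Difference = 88752/1001 frames (≈ 88.6633); B is behind A.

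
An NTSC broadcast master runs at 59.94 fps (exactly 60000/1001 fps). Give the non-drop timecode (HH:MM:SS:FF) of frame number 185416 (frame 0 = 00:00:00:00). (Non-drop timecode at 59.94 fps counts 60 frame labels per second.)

185416 ÷ 60 = 3090 full seconds, remainder 16 frames.
3090 s = 0 h 51 min 30 s.
Timecode: 00:51:30:16.

00:51:30:16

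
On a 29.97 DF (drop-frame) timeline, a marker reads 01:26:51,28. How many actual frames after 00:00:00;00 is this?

156202

Complete 10-minute blocks: 8, each 17982 frames → 143856.
Remaining 6 whole minutes in the current block: 1800 + 5 × 1798 = 10790 frames.
Within the current minute: 51 × 30 + 28 − 2 = 1556 (labels ;00/;01 skipped at this minute). Total = 143856 + 10790 + 1556 = 156202.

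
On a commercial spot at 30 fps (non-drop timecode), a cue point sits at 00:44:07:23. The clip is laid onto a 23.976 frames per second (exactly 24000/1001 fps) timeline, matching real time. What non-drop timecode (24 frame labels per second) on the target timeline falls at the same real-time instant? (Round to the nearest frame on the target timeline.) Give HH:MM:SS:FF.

00:44:05:03

Source frame index: (0×3600 + 44×60 + 7) × 30 + 23 = 79433.
Real time: 79433 / (30) = 79433/30 s.
Target frame: (79433/30) × (24000/1001) = 63546400/1001 ≈ 63482.917 → 63483.
At 24 labels/s: frame 63483 → 00:44:05:03.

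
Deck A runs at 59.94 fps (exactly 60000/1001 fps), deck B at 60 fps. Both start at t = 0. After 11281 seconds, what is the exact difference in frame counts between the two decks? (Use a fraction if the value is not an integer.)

A emits 60000/1001 × 11281 = 676860000/1001 frames; B emits 60 × 11281 = 676860.
Difference = 676860/1001 frames (≈ 676.1838); B is ahead of A.

676860/1001 frames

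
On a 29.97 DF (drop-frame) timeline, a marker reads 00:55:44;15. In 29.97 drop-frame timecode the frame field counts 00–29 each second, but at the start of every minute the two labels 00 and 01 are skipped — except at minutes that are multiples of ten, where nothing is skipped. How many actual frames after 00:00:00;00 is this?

100235

Complete 10-minute blocks: 5, each 17982 frames → 89910.
Remaining 5 whole minutes in the current block: 1800 + 4 × 1798 = 8992 frames.
Within the current minute: 44 × 30 + 15 − 2 = 1333 (labels ;00/;01 skipped at this minute). Total = 89910 + 8992 + 1333 = 100235.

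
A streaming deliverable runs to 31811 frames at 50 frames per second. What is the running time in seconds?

Running time = 31811 / (50) = 636.22 s.

636.22 seconds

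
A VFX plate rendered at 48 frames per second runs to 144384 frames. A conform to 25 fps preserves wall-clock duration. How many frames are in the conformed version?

75200 frames

Target frames = source frames × (target rate / source rate) = 144384 × (25)/(48) = 144384 × 25/48 = 75200.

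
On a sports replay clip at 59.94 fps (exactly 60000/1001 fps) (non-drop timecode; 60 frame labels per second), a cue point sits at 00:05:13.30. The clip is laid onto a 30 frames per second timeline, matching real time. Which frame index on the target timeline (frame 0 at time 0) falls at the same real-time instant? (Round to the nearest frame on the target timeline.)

Source frame index: (0×3600 + 5×60 + 13) × 60 + 30 = 18810.
Real time: 18810 / (60000/1001) = 627627/2000 s.
Target frame: (627627/2000) × (30) = 1882881/200 ≈ 9414.405 → 9414.

frame 9414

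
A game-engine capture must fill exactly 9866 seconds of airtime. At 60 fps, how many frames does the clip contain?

591960 frames

Frames = 9866 × 60 = 591960.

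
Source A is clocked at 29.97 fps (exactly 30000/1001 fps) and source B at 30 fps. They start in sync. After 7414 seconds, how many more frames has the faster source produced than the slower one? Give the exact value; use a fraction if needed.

20220/91 frames

A emits 30000/1001 × 7414 = 20220000/91 frames; B emits 30 × 7414 = 222420.
Difference = 20220/91 frames (≈ 222.1978); B is ahead of A.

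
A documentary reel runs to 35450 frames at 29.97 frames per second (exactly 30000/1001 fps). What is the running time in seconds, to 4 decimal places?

Running time = 35450 × 1001/30000 = 709709/600 s ≈ 1182.8483 s.

1182.8483 seconds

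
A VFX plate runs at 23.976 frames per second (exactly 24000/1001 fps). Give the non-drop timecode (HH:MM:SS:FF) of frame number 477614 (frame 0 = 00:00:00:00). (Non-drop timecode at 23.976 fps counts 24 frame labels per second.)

05:31:40:14

477614 ÷ 24 = 19900 full seconds, remainder 14 frames.
19900 s = 5 h 31 min 40 s.
Timecode: 05:31:40:14.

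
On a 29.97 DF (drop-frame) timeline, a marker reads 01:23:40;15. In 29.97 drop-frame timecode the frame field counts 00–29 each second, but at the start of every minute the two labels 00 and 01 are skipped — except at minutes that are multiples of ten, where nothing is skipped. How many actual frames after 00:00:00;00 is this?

Complete 10-minute blocks: 8, each 17982 frames → 143856.
Remaining 3 whole minutes in the current block: 1800 + 2 × 1798 = 5396 frames.
Within the current minute: 40 × 30 + 15 − 2 = 1213 (labels ;00/;01 skipped at this minute). Total = 143856 + 5396 + 1213 = 150465.

150465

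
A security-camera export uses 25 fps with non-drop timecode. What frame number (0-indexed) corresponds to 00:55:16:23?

Total seconds to the label: (0 × 3600 + 55 × 60 + 16) = 3316.
Frame index = 3316 × 25 + 23 = 82923.

82923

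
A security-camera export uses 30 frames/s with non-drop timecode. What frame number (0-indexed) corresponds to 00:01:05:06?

Total seconds to the label: (0 × 3600 + 1 × 60 + 5) = 65.
Frame index = 65 × 30 + 6 = 1956.

frame 1956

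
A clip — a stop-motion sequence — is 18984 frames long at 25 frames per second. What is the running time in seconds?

Running time = 18984 / (25) = 759.36 s.

759.36 seconds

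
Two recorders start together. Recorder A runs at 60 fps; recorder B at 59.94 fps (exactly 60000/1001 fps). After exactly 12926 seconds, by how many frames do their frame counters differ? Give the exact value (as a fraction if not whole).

775560/1001 frames

A emits 60 × 12926 = 775560 frames; B emits 60000/1001 × 12926 = 775560000/1001.
Difference = 775560/1001 frames (≈ 774.7852); B is behind A.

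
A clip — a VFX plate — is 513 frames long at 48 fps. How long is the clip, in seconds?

Running time = 513 / (48) = 10.6875 s.

10.6875 seconds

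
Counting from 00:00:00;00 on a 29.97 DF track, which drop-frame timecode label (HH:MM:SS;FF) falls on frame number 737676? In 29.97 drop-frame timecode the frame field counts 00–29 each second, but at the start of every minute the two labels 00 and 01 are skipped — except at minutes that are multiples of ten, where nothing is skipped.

Each 10-minute DF block holds 10 × 60 × 30 − 9 × 2 = 17982 frames. 737676 ÷ 17982 → 41 full blocks, remainder 414.
Within the partial block the first minute is 1800 frames and each further minute 1798, so 0 further minute boundaries passed. Total skipped labels = 18 × 41 + 2 × 0 = 738.
Non-drop label index = 737676 + 738 = 738414; at 30 labels/s that is 06:50:13:24, i.e. DF 06:50:13;24.

06:50:13;24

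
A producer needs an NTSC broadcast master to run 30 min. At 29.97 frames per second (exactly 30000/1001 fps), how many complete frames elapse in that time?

30 min = 1800 s.
Frames = 1800 × 30000/1001 = 54000000/1001 ≈ 53946.0539.
Complete frames: 53946.

53946 frames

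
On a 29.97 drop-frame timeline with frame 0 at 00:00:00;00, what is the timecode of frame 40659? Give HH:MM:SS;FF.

00:22:36;19

Ten DF minutes hold 17982 frames, so frame 40659 lies in block 2 (frames 35964–53945) with 4695 frames into that block.
The block's first minute is 1800 frames and the rest 1798 each; 4695 frames reaches minute 2, so 2 × 18 + 2 × 2 = 40 labels have been skipped so far.
Adding those back, label number 40659 + 40 = 40699 at 30 labels/s is 1356 s + 19 f = 0 h 22 min 36 s frame 19, i.e. 00:22:36;19.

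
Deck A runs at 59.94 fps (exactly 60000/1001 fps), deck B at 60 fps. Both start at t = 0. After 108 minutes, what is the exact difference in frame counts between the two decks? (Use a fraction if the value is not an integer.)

388800/1001 frames

108 min = 6480 s.
A emits 60000/1001 × 6480 = 388800000/1001 frames; B emits 60 × 6480 = 388800.
Difference = 388800/1001 frames (≈ 388.4116); B is ahead of A.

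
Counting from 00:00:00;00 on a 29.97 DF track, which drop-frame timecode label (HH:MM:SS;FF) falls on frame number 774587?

Ten DF minutes hold 17982 frames, so frame 774587 lies in block 43 (frames 773226–791207) with 1361 frames into that block.
The block's first minute is 1800 frames and the rest 1798 each; 1361 frames reaches minute 0, so 43 × 18 + 0 × 2 = 774 labels have been skipped so far.
Adding those back, label number 774587 + 774 = 775361 at 30 labels/s is 25845 s + 11 f = 7 h 10 min 45 s frame 11, i.e. 07:10:45;11.

07:10:45;11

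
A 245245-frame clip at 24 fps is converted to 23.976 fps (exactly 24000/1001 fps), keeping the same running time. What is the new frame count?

Target frames = source frames × (target rate / source rate) = 245245 × (24000/1001)/(24) = 245245 × 1000/1001 = 245000.

245000 frames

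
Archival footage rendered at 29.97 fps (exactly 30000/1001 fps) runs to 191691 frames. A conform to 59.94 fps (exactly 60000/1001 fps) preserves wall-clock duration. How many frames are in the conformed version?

Frames at target rate = 191691 × (60000/1001) / (30000/1001) = 383382.

383382 frames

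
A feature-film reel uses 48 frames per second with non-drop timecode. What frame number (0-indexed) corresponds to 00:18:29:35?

frame 53267

Total seconds to the label: (0 × 3600 + 18 × 60 + 29) = 1109.
Frame index = 1109 × 48 + 35 = 53267.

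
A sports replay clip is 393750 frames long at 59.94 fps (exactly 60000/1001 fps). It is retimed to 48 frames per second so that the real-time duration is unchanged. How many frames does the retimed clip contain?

Target frames = source frames × (target rate / source rate) = 393750 × (48)/(60000/1001) = 393750 × 1001/1250 = 315315.

315315 frames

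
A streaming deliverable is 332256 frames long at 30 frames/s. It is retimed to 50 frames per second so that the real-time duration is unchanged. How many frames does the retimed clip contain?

Frames at target rate = 332256 × (50) / (30) = 553760.

553760 frames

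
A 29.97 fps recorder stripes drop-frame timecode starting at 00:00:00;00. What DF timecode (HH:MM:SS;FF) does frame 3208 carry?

Each 10-minute DF block holds 10 × 60 × 30 − 9 × 2 = 17982 frames. 3208 ÷ 17982 → 0 full blocks, remainder 3208.
Within the partial block the first minute is 1800 frames and each further minute 1798, so 1 further minute boundary passed. Total skipped labels = 18 × 0 + 2 × 1 = 2.
Non-drop label index = 3208 + 2 = 3210; at 30 labels/s that is 00:01:47:00, i.e. DF 00:01:47;00.

00:01:47;00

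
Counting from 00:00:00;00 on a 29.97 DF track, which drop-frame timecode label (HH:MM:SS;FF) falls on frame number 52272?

Each 10-minute DF block holds 10 × 60 × 30 − 9 × 2 = 17982 frames. 52272 ÷ 17982 → 2 full blocks, remainder 16308.
Within the partial block the first minute is 1800 frames and each further minute 1798, so 9 further minute boundaries passed. Total skipped labels = 18 × 2 + 2 × 9 = 54.
Non-drop label index = 52272 + 54 = 52326; at 30 labels/s that is 00:29:04:06, i.e. DF 00:29:04;06.

00:29:04;06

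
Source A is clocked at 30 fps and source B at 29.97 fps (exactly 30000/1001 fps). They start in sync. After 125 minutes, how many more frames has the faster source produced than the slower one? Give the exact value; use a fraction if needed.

225000/1001 frames

125 min = 7500 s.
A emits 30 × 7500 = 225000 frames; B emits 30000/1001 × 7500 = 225000000/1001.
Difference = 225000/1001 frames (≈ 224.7752); B is behind A.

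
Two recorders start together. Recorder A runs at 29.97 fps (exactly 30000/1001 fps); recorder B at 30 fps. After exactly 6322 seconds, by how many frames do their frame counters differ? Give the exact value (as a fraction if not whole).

A emits 30000/1001 × 6322 = 189660000/1001 frames; B emits 30 × 6322 = 189660.
Difference = 189660/1001 frames (≈ 189.4705); B is ahead of A.

189660/1001 frames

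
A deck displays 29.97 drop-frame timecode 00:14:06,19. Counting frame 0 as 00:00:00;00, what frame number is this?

Complete 10-minute blocks: 1, each 17982 frames → 17982.
Remaining 4 whole minutes in the current block: 1800 + 3 × 1798 = 7194 frames.
Within the current minute: 6 × 30 + 19 − 2 = 197 (labels ;00/;01 skipped at this minute). Total = 17982 + 7194 + 197 = 25373.

25373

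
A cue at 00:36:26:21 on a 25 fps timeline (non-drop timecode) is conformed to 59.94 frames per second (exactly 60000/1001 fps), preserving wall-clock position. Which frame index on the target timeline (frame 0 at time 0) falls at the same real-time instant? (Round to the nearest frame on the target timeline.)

frame 131079

Source frame index: (0×3600 + 36×60 + 26) × 25 + 21 = 54671.
Real time: 54671 / (25) = 54671/25 s.
Target frame: (54671/25) × (60000/1001) = 131210400/1001 ≈ 131079.321 → 131079.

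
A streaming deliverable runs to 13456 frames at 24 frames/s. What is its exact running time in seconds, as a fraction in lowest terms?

1682/3 seconds

Running time = 13456 ÷ (24) = 13456 × 1/24 = 1682/3 s.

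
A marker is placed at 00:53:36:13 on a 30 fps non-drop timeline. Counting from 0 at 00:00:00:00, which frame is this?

Total seconds to the label: (0 × 3600 + 53 × 60 + 36) = 3216.
Frame index = 3216 × 30 + 13 = 96493.

frame 96493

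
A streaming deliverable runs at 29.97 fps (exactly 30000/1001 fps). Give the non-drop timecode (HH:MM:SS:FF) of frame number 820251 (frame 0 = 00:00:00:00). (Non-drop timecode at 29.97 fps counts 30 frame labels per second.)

820251 ÷ 30 = 27341 full seconds, remainder 21 frames.
27341 s = 7 h 35 min 41 s.
Timecode: 07:35:41:21.

07:35:41:21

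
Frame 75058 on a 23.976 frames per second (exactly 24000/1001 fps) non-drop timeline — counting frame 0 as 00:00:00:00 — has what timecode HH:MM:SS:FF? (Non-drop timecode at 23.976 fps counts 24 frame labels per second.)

00:52:07:10

75058 ÷ 24 = 3127 full seconds, remainder 10 frames.
3127 s = 0 h 52 min 7 s.
Timecode: 00:52:07:10.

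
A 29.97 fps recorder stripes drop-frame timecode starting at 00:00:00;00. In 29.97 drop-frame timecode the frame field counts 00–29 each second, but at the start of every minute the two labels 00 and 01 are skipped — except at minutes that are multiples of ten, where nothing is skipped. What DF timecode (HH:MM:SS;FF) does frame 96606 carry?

00:53:43;12

Ten DF minutes hold 17982 frames, so frame 96606 lies in block 5 (frames 89910–107891) with 6696 frames into that block.
The block's first minute is 1800 frames and the rest 1798 each; 6696 frames reaches minute 3, so 5 × 18 + 3 × 2 = 96 labels have been skipped so far.
Adding those back, label number 96606 + 96 = 96702 at 30 labels/s is 3223 s + 12 f = 0 h 53 min 43 s frame 12, i.e. 00:53:43;12.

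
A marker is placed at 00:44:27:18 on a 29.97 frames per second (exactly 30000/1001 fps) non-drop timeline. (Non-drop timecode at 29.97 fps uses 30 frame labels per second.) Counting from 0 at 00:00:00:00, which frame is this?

Total seconds to the label: (0 × 3600 + 44 × 60 + 27) = 2667.
Frame index = 2667 × 30 + 18 = 80028.

frame 80028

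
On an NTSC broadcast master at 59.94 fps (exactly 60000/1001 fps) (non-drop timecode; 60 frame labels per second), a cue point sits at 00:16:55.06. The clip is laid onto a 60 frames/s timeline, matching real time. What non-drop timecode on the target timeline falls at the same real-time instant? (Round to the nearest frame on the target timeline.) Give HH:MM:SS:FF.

Source frame index: (0×3600 + 16×60 + 55) × 60 + 6 = 60906.
Real time: 60906 / (60000/1001) = 10161151/10000 s.
Target frame: (10161151/10000) × (60) = 30483453/500 ≈ 60966.906 → 60967.
At 60 labels/s: frame 60967 → 00:16:56:07.

00:16:56:07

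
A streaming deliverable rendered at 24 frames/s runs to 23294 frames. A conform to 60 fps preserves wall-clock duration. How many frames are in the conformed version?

58235 frames

Target frames = source frames × (target rate / source rate) = 23294 × (60)/(24) = 23294 × 5/2 = 58235.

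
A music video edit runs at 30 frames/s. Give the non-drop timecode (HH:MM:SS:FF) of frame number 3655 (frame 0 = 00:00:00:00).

00:02:01:25

3655 ÷ 30 = 121 full seconds, remainder 25 frames.
121 s = 0 h 2 min 1 s.
Timecode: 00:02:01:25.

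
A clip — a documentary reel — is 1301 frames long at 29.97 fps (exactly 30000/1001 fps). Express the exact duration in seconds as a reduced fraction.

1302301/30000 seconds

Running time = 1301 ÷ (30000/1001) = 1301 × 1001/30000 = 1302301/30000 s.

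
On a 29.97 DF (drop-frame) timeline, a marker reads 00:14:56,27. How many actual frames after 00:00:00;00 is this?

As if non-drop at 30 labels/s: (0 × 3600 + 14 × 60 + 56) × 30 + 27 = 26907.
Minute boundaries passed: 14; those not divisible by 10: 14 − 1 = 13; dropped labels = 2 × 13 = 26.
Actual frame index = 26907 − 26 = 26881.

26881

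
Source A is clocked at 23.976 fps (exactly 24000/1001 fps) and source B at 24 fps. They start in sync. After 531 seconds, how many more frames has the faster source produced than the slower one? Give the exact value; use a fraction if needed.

12744/1001 frames

A emits 24000/1001 × 531 = 12744000/1001 frames; B emits 24 × 531 = 12744.
Difference = 12744/1001 frames (≈ 12.7313); B is ahead of A.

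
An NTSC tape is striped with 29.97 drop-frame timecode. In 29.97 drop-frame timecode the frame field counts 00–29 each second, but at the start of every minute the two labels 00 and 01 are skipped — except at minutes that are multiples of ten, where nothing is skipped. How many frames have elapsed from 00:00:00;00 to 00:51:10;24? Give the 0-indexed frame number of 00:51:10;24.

As if non-drop at 30 labels/s: (0 × 3600 + 51 × 60 + 10) × 30 + 24 = 92124.
Minute boundaries passed: 51; those not divisible by 10: 51 − 5 = 46; dropped labels = 2 × 46 = 92.
Actual frame index = 92124 − 92 = 92032.

92032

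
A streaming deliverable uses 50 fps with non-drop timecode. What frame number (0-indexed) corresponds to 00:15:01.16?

45066

Total seconds to the label: (0 × 3600 + 15 × 60 + 1) = 901.
Frame index = 901 × 50 + 16 = 45066.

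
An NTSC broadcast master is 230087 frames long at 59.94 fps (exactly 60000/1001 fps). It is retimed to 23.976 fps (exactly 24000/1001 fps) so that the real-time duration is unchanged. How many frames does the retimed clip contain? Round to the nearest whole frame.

Frames at target rate = 230087 × (24000/1001) / (60000/1001) = 460174/5 ≈ 92034.800.
Nearest whole frame: 92035.

92035 frames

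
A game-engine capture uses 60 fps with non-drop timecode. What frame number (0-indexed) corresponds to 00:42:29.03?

frame 152943

Total seconds to the label: (0 × 3600 + 42 × 60 + 29) = 2549.
Frame index = 2549 × 60 + 3 = 152943.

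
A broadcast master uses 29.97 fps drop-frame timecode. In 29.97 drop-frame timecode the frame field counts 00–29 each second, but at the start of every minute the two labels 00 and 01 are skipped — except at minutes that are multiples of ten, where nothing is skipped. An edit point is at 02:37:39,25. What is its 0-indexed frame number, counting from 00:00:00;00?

283511

Complete 10-minute blocks: 15, each 17982 frames → 269730.
Remaining 7 whole minutes in the current block: 1800 + 6 × 1798 = 12588 frames.
Within the current minute: 39 × 30 + 25 − 2 = 1193 (labels ;00/;01 skipped at this minute). Total = 269730 + 12588 + 1193 = 283511.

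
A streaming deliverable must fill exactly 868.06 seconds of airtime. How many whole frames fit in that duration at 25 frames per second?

Frames = 868.06 × 25 = 43403/2 ≈ 21701.5000.
Complete frames: 21701.

21701 frames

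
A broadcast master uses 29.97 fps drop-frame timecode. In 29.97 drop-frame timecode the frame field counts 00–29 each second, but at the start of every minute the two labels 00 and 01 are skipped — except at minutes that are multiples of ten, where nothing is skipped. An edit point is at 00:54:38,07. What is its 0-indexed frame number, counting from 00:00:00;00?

Complete 10-minute blocks: 5, each 17982 frames → 89910.
Remaining 4 whole minutes in the current block: 1800 + 3 × 1798 = 7194 frames.
Within the current minute: 38 × 30 + 7 − 2 = 1145 (labels ;00/;01 skipped at this minute). Total = 89910 + 7194 + 1145 = 98249.

98249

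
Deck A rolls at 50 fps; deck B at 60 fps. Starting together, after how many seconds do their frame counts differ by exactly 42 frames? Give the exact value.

The gap grows by |60 − 50| = 10 frames per second.
Time for a 42-frame gap: 42 ÷ (10) = 4.2 s.

4.2 seconds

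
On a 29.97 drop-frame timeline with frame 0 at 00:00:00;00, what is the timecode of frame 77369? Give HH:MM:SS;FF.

Ten DF minutes hold 17982 frames, so frame 77369 lies in block 4 (frames 71928–89909) with 5441 frames into that block.
The block's first minute is 1800 frames and the rest 1798 each; 5441 frames reaches minute 3, so 4 × 18 + 3 × 2 = 78 labels have been skipped so far.
Adding those back, label number 77369 + 78 = 77447 at 30 labels/s is 2581 s + 17 f = 0 h 43 min 1 s frame 17, i.e. 00:43:01;17.

00:43:01;17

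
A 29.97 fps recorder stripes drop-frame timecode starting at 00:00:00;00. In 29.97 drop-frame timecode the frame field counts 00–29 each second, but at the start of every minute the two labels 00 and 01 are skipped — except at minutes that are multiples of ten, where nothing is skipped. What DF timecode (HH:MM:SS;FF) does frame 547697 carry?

Each 10-minute DF block holds 10 × 60 × 30 − 9 × 2 = 17982 frames. 547697 ÷ 17982 → 30 full blocks, remainder 8237.
Within the partial block the first minute is 1800 frames and each further minute 1798, so 4 further minute boundaries passed. Total skipped labels = 18 × 30 + 2 × 4 = 548.
Non-drop label index = 547697 + 548 = 548245; at 30 labels/s that is 05:04:34:25, i.e. DF 05:04:34;25.

05:04:34;25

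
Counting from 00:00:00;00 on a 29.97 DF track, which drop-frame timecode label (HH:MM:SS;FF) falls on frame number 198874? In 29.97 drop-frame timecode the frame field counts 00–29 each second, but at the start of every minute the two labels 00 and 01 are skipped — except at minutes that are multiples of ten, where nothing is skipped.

Ten DF minutes hold 17982 frames, so frame 198874 lies in block 11 (frames 197802–215783) with 1072 frames into that block.
The block's first minute is 1800 frames and the rest 1798 each; 1072 frames reaches minute 0, so 11 × 18 + 0 × 2 = 198 labels have been skipped so far.
Adding those back, label number 198874 + 198 = 199072 at 30 labels/s is 6635 s + 22 f = 1 h 50 min 35 s frame 22, i.e. 01:50:35;22.

01:50:35;22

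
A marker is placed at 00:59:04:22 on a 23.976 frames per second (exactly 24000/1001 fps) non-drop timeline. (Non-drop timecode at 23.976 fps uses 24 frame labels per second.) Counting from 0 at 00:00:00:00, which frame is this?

85078

Total seconds to the label: (0 × 3600 + 59 × 60 + 4) = 3544.
Frame index = 3544 × 24 + 22 = 85078.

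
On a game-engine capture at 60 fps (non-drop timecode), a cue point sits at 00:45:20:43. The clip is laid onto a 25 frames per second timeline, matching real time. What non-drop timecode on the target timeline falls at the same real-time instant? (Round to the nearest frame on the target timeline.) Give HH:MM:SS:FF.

Source frame index: (0×3600 + 45×60 + 20) × 60 + 43 = 163243.
Real time: 163243 / (60) = 163243/60 s.
Target frame: (163243/60) × (25) = 816215/12 ≈ 68017.917 → 68018.
At 25 labels/s: frame 68018 → 00:45:20:18.

00:45:20:18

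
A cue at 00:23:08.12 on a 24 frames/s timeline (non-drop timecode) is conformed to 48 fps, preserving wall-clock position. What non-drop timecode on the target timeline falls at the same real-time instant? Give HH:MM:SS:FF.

Source frame index: (0×3600 + 23×60 + 8) × 24 + 12 = 33324.
Real time: 33324 / (24) = 2777/2 s.
Target frame: (2777/2) × (48) = 66648.
At 48 labels/s: frame 66648 → 00:23:08:24.

00:23:08:24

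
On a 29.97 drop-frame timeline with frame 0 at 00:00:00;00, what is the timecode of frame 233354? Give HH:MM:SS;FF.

Ten DF minutes hold 17982 frames, so frame 233354 lies in block 12 (frames 215784–233765) with 17570 frames into that block.
The block's first minute is 1800 frames and the rest 1798 each; 17570 frames reaches minute 9, so 12 × 18 + 9 × 2 = 234 labels have been skipped so far.
Adding those back, label number 233354 + 234 = 233588 at 30 labels/s is 7786 s + 8 f = 2 h 9 min 46 s frame 8, i.e. 02:09:46;08.

02:09:46;08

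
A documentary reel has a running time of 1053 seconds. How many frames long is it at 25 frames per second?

26325 frames

Frames = 1053 × 25 = 26325.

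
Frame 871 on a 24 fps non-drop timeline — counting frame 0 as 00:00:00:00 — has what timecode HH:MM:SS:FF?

00:00:36:07

871 ÷ 24 = 36 full seconds, remainder 7 frames.
36 s = 0 h 0 min 36 s.
Timecode: 00:00:36:07.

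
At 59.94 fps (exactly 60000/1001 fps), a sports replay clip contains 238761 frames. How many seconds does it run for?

3983.32935 seconds

Running time = 238761 / (60000/1001) = 3983.32935 s.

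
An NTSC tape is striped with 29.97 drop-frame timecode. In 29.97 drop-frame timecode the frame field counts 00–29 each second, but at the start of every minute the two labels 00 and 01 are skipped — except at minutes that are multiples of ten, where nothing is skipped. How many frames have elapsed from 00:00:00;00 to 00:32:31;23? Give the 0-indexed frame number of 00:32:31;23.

Complete 10-minute blocks: 3, each 17982 frames → 53946.
Remaining 2 whole minutes in the current block: 1800 + 1 × 1798 = 3598 frames.
Within the current minute: 31 × 30 + 23 − 2 = 951 (labels ;00/;01 skipped at this minute). Total = 53946 + 3598 + 951 = 58495.

58495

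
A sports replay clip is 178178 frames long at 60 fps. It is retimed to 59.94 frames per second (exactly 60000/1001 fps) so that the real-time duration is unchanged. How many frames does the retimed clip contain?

178000 frames

Target frames = source frames × (target rate / source rate) = 178178 × (60000/1001)/(60) = 178178 × 1000/1001 = 178000.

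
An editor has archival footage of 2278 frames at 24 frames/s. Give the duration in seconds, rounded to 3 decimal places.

94.917 seconds

Running time = 2278 × 1/24 = 1139/12 s ≈ 94.917 s.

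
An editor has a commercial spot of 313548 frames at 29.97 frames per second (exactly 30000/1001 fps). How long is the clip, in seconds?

Running time = 313548 / (30000/1001) = 10462.0516 s.

10462.0516 seconds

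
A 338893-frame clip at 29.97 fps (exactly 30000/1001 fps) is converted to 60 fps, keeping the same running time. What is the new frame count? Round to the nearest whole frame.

Frames at target rate = 338893 × (60) / (30000/1001) = 339231893/500 ≈ 678463.786.
Nearest whole frame: 678464.

678464 frames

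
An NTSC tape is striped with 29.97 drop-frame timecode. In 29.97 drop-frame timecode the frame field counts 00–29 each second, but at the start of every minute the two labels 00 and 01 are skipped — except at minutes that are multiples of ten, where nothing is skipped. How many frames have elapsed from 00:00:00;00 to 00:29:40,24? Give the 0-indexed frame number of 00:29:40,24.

53370

As if non-drop at 30 labels/s: (0 × 3600 + 29 × 60 + 40) × 30 + 24 = 53424.
Minute boundaries passed: 29; those not divisible by 10: 29 − 2 = 27; dropped labels = 2 × 27 = 54.
Actual frame index = 53424 − 54 = 53370.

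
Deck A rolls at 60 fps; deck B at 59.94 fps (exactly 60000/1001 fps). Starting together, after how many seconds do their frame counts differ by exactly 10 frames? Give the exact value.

1001/6 seconds

The gap grows by |60000/1001 − 60| = 60/1001 frames per second.
Time for a 10-frame gap: 10 ÷ (60/1001) = 1001/6 s.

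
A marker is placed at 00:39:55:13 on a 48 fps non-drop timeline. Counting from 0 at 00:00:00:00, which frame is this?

114973

Total seconds to the label: (0 × 3600 + 39 × 60 + 55) = 2395.
Frame index = 2395 × 48 + 13 = 114973.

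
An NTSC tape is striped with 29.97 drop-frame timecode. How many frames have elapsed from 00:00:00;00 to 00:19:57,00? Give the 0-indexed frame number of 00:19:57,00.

Complete 10-minute blocks: 1, each 17982 frames → 17982.
Remaining 9 whole minutes in the current block: 1800 + 8 × 1798 = 16184 frames.
Within the current minute: 57 × 30 + 0 − 2 = 1708 (labels ;00/;01 skipped at this minute). Total = 17982 + 16184 + 1708 = 35874.

35874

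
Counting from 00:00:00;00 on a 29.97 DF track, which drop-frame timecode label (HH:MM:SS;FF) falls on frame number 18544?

Each 10-minute DF block holds 10 × 60 × 30 − 9 × 2 = 17982 frames. 18544 ÷ 17982 → 1 full block, remainder 562.
Within the partial block the first minute is 1800 frames and each further minute 1798, so 0 further minute boundaries passed. Total skipped labels = 18 × 1 + 2 × 0 = 18.
Non-drop label index = 18544 + 18 = 18562; at 30 labels/s that is 00:10:18:22, i.e. DF 00:10:18;22.

00:10:18;22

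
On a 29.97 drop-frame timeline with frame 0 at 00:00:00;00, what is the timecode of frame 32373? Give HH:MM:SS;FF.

Each 10-minute DF block holds 10 × 60 × 30 − 9 × 2 = 17982 frames. 32373 ÷ 17982 → 1 full block, remainder 14391.
Within the partial block the first minute is 1800 frames and each further minute 1798, so 8 further minute boundaries passed. Total skipped labels = 18 × 1 + 2 × 8 = 34.
Non-drop label index = 32373 + 34 = 32407; at 30 labels/s that is 00:18:00:07, i.e. DF 00:18:00;07.

00:18:00;07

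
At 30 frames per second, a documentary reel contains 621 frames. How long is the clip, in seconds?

20.7 seconds

Running time = 621 / (30) = 20.7 s.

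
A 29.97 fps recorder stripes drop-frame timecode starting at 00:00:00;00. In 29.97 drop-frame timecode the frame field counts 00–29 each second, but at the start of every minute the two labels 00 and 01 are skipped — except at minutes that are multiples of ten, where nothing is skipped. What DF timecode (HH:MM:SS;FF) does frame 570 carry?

Each 10-minute DF block holds 10 × 60 × 30 − 9 × 2 = 17982 frames. 570 ÷ 17982 → 0 full blocks, remainder 570.
Within the partial block the first minute is 1800 frames and each further minute 1798, so 0 further minute boundaries passed. Total skipped labels = 18 × 0 + 2 × 0 = 0.
Non-drop label index = 570 + 0 = 570; at 30 labels/s that is 00:00:19:00, i.e. DF 00:00:19;00.

00:00:19;00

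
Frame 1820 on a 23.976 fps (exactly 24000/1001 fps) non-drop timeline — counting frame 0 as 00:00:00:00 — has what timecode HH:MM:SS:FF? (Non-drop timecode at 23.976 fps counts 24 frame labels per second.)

00:01:15:20

1820 ÷ 24 = 75 full seconds, remainder 20 frames.
75 s = 0 h 1 min 15 s.
Timecode: 00:01:15:20.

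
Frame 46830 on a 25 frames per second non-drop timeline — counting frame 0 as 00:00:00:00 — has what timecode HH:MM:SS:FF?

46830 ÷ 25 = 1873 full seconds, remainder 5 frames.
1873 s = 0 h 31 min 13 s.
Timecode: 00:31:13:05.

00:31:13:05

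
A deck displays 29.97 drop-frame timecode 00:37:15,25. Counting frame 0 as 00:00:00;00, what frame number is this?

67007

Complete 10-minute blocks: 3, each 17982 frames → 53946.
Remaining 7 whole minutes in the current block: 1800 + 6 × 1798 = 12588 frames.
Within the current minute: 15 × 30 + 25 − 2 = 473 (labels ;00/;01 skipped at this minute). Total = 53946 + 12588 + 473 = 67007.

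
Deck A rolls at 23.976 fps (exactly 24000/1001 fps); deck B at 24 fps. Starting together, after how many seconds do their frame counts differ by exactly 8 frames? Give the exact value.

1001/3 seconds

The gap grows by |24 − 24000/1001| = 24/1001 frames per second.
Time for a 8-frame gap: 8 ÷ (24/1001) = 1001/3 s.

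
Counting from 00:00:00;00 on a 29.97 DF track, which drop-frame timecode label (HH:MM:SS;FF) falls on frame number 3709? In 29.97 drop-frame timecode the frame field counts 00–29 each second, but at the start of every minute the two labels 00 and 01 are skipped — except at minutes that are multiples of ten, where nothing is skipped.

Each 10-minute DF block holds 10 × 60 × 30 − 9 × 2 = 17982 frames. 3709 ÷ 17982 → 0 full blocks, remainder 3709.
Within the partial block the first minute is 1800 frames and each further minute 1798, so 2 further minute boundaries passed. Total skipped labels = 18 × 0 + 2 × 2 = 4.
Non-drop label index = 3709 + 4 = 3713; at 30 labels/s that is 00:02:03:23, i.e. DF 00:02:03;23.

00:02:03;23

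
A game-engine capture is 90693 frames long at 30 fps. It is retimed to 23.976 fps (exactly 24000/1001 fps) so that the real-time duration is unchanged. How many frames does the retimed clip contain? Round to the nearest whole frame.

Frames at target rate = 90693 × (24000/1001) / (30) = 72554400/1001 ≈ 72481.918.
Nearest whole frame: 72482.

72482 frames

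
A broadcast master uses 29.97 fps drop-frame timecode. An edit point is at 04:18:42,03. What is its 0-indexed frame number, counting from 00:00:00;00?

465197

As if non-drop at 30 labels/s: (4 × 3600 + 18 × 60 + 42) × 30 + 3 = 465663.
Minute boundaries passed: 258; those not divisible by 10: 258 − 25 = 233; dropped labels = 2 × 233 = 466.
Actual frame index = 465663 − 466 = 465197.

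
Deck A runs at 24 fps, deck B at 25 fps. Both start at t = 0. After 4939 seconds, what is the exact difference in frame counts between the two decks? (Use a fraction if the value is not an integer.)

A emits 24 × 4939 = 118536 frames; B emits 25 × 4939 = 123475.
Difference = 4939 frames; B is ahead of A.

4939 frames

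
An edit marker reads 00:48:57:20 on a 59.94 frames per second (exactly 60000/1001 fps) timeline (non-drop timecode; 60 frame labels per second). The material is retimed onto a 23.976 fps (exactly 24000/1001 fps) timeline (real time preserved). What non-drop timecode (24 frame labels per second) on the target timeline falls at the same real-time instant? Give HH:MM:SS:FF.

Source frame index: (0×3600 + 48×60 + 57) × 60 + 20 = 176240.
Real time: 176240 / (60000/1001) = 2205203/750 s.
Target frame: (2205203/750) × (24000/1001) = 70496.
At 24 labels/s: frame 70496 → 00:48:57:08.

00:48:57:08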